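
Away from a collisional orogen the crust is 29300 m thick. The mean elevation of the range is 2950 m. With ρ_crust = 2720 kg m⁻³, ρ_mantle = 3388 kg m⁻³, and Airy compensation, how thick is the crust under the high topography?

Root depth r = h ρ_c / (ρ_m − ρ_c) = 2950 m × 2720 / 668 = 12010 m.
Total thickness = T + h + r = 29300 m + 2950 m + 12010 m = 44300 m.

44300 m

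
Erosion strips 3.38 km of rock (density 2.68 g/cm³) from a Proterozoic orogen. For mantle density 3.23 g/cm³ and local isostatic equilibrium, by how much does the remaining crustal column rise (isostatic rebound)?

2.8 km

Unloading: uplift u = e ρ_c/ρ_m = 3.38 km × 2.68/3.23 = 2.8 km.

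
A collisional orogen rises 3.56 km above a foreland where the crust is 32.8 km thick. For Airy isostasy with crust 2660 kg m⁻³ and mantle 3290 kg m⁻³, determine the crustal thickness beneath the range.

51.4 km

Root depth r = h ρ_c / (ρ_m − ρ_c) = 3.56 km × 2660 / 630 = 15.03 km.
Total thickness = T + h + r = 32.8 km + 3.56 km + 15.03 km = 51.4 km.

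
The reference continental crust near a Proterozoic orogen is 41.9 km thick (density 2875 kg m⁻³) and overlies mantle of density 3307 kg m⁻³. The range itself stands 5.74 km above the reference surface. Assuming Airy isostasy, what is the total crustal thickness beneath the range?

85.8 km

Root depth r = h ρ_c / (ρ_m − ρ_c) = 5.74 km × 2875 / 432 = 38.2 km.
Total thickness = T + h + r = 41.9 km + 5.74 km + 38.2 km = 85.8 km.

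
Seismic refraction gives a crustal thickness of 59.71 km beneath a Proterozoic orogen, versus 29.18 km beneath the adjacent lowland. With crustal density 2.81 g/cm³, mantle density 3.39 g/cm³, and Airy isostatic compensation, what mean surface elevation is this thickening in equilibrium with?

5.22 km

Excess crust Δ = 59.71 km − 29.18 km = 30.53 km, split between elevation h and root r with h + r = Δ.
Airy balance ρ_c h = (ρ_m − ρ_c) r gives r = h ρ_c/(ρ_m − ρ_c), so h (1 + ρ_c/(ρ_m − ρ_c)) = Δ, i.e. h = Δ (ρ_m − ρ_c)/ρ_m.
h = 30.53 km × 0.58/3.39 = 5.22 km.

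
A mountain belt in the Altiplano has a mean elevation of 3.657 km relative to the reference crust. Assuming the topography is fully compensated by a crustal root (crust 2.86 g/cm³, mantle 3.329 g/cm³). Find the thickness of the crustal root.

22.3 km

Balancing pressure at the compensation depth: the weight of the topography is balanced by the buoyancy of the root, ρ_c h = (ρ_m − ρ_c) r.
r = h · ρ_c / (ρ_m − ρ_c) = 3.657 km × 2.86 / (3.329 − 2.86) = 22.3 km.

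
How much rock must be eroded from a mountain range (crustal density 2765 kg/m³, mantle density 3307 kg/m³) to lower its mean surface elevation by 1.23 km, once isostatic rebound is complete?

Net drop Δ = e − u = e − e ρ_c/ρ_m = e (ρ_m − ρ_c)/ρ_m.
e = Δ ρ_m/(ρ_m − ρ_c) = 1.23 km × 3307/542 = 7.5 km.

7.5 km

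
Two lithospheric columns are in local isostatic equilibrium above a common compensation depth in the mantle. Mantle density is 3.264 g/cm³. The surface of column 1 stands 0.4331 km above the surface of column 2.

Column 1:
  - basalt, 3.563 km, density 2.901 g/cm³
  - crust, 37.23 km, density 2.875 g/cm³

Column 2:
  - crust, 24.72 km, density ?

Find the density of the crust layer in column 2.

2.68 g/cm³

Take the compensation level at the base of the deeper column (depth z_c below the surface of column 1) and equate Σ ρ_i t_i down to z_c; mantle fills any gap and the z_c terms cancel.
Column 1: 3.563×2.901 + 37.23×2.875 + (z_c − 40.793)×3.264
Column 2: 0.4331×0 + 24.72×ρ + (z_c − 0.4331 − 24.72)×3.264
The z_c×3.264 term appears on both sides and cancels. Collect the known terms of each column as K = Σ(ρt)_known − 3.264 × (depth of known layers): K_1 = 117.372513 − 3.264×40.793 = −15.775839; K_2 = 0 − 3.264×(0.4331 + 24.72) = −82.0997184.
Balance: K_1 = K_2 + 24.72×ρ, so ρ = (K_1 − K_2)/24.72 = 66.3239/24.72 = 2.68 g/cm³.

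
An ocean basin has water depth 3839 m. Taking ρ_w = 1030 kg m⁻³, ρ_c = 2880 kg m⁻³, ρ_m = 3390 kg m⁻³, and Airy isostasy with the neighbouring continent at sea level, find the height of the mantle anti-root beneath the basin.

Equating mass per unit area of the two columns: replacing crust with seawater at the top is compensated by replacing crust with mantle at the base: d (ρ_c − ρ_w) = a (ρ_m − ρ_c).
a = d (ρ_c − ρ_w)/(ρ_m − ρ_c) = 3839 m × 1850/510 = 13900 m.

13900 m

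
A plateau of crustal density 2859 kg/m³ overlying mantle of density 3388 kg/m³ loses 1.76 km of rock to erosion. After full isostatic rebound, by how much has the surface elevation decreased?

0.275 km

Rebound u = e ρ_c/ρ_m = 1.76 km × 2859/3388 = 1.485 km.
Net surface drop = e − u = 1.76 km − 1.485 km = e (ρ_m − ρ_c)/ρ_m = 0.275 km.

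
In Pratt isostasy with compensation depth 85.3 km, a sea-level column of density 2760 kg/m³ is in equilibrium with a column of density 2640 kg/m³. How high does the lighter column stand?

3.88 km

ρ_ref D = ρ (D + h) → h = D (ρ_ref − ρ)/ρ.
h = 85.3 km × (2760 − 2640)/2640 = 3.88 km.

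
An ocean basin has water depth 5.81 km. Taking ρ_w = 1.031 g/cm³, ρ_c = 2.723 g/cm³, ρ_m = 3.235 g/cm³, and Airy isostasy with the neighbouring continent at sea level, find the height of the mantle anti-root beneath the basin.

For local isostatic compensation: replacing crust with seawater at the top is compensated by replacing crust with mantle at the base: d (ρ_c − ρ_w) = a (ρ_m − ρ_c).
a = d (ρ_c − ρ_w)/(ρ_m − ρ_c) = 5.81 km × 1.692/0.512 = 19.2 km.

19.2 km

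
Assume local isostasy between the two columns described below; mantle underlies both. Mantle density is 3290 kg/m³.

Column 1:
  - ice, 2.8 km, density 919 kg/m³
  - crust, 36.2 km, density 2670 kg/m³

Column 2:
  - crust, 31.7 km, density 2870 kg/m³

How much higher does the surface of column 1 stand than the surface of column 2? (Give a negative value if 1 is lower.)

4.79 km

For any compensation level in the mantle, the mantle terms cancel and isostasy reduces to e = (Σt_1 − Σt_2) − (Σ(ρt)_1 − Σ(ρt)_2) / ρ_m.
Σt_1 = 39 km; Σt_2 = 31.7 km; Σ(ρt)_1 = 99227.2; Σ(ρt)_2 = 90979 (in km·kg/m³).
e = (39 − 31.7) − (99227.2 − 90979) / 3290 = 4.79 km.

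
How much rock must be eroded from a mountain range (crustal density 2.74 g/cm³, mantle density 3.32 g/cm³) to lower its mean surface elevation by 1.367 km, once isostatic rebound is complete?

Net drop Δ = e − u = e − e ρ_c/ρ_m = e (ρ_m − ρ_c)/ρ_m.
e = Δ ρ_m/(ρ_m − ρ_c) = 1.367 km × 3.32/0.58 = 7.82 km.

7.82 km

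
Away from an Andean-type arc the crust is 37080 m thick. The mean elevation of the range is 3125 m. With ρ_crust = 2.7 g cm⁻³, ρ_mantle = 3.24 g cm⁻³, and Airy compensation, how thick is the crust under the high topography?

Root depth r = h ρ_c / (ρ_m − ρ_c) = 3125 m × 2.7 / 0.54 = 15620 m.
Total thickness = T + h + r = 37080 m + 3125 m + 15620 m = 55800 m.

55800 m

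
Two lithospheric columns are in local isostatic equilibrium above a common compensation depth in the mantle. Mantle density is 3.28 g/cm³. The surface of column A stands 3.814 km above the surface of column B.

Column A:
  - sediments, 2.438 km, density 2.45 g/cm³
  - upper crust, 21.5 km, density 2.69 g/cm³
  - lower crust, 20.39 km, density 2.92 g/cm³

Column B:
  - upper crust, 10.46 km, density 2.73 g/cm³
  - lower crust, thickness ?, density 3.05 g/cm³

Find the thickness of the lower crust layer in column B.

16.5 km

Take the compensation level at the base of the deeper column (depth z_c below the surface of column A) and equate Σ ρ_i t_i down to z_c; mantle fills any gap and the z_c terms cancel.
Column A: 2.438×2.45 + 21.5×2.69 + 20.39×2.92 + (z_c − 44.328)×3.28
Column B: 3.814×0 + 10.46×2.73 + x×3.05 + (z_c − 3.814 − 10.46 − x)×3.28
The z_c×3.28 term appears on both sides and cancels. Collect the known terms of each column as K = Σ(ρt)_known − 3.28 × (depth of known layers): K_A = 123.3469 − 3.28×44.328 = −22.04894; K_B = 28.5558 − 3.28×(3.814 + 10.46) = −18.26292.
Balance: K_A = K_B − x×(3.28 − 3.05), so x = (K_B − K_A)/(3.28 − 3.05) = 3.78602/0.23 = 16.5 km.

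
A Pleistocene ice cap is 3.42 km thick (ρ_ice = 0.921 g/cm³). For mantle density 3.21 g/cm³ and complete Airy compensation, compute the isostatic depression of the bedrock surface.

0.981 km

For local isostatic compensation: the ice load ρ_ice t is balanced by mantle displaced below, ρ_m s.
s = t ρ_ice / ρ_m = 3.42 km × 0.921/3.21 = 0.981 km.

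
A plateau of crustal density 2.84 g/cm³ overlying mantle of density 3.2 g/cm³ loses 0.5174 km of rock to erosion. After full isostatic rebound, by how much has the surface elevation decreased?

Rebound u = e ρ_c/ρ_m = 0.5174 km × 2.84/3.2 = 0.4592 km.
Net surface drop = e − u = 0.5174 km − 0.4592 km = e (ρ_m − ρ_c)/ρ_m = 0.0582 km.

0.0582 km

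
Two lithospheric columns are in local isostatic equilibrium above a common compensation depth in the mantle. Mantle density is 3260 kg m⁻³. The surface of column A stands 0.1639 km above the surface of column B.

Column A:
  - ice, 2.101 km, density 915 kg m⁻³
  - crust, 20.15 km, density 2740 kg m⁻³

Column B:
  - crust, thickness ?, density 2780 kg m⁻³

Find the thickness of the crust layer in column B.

31 km

Take the compensation level at the base of the deeper column (depth z_c below the surface of column A) and equate Σ ρ_i t_i down to z_c; mantle fills any gap and the z_c terms cancel.
Column A: 2.101×915 + 20.15×2740 + (z_c − 22.251)×3260
Column B: 0.1639×0 + x×2780 + (z_c − 0.1639 − 0 − x)×3260
The z_c×3260 term appears on both sides and cancels. Collect the known terms of each column as K = Σ(ρt)_known − 3260 × (depth of known layers): K_A = 57133.415 − 3260×22.251 = −15404.845; K_B = 0 − 3260×(0.1639 + 0) = −534.314.
Balance: K_A = K_B − x×(3260 − 2780), so x = (K_B − K_A)/(3260 − 2780) = 14870.5/480 = 31 km.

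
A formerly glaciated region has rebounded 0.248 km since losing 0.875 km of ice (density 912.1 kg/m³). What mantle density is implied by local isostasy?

ρ_m = ρ_ice t / u = 912.1 × 0.875 km/0.248 km = 3220 kg/m³.

3220 kg/m³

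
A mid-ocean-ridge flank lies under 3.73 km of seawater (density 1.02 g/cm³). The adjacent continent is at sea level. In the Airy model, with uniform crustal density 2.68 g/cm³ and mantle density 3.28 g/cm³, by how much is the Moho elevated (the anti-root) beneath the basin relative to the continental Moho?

10.3 km

Balancing pressure at the compensation depth: replacing crust with seawater at the top is compensated by replacing crust with mantle at the base: d (ρ_c − ρ_w) = a (ρ_m − ρ_c).
a = d (ρ_c − ρ_w)/(ρ_m − ρ_c) = 3.73 km × 1.66/0.6 = 10.3 km.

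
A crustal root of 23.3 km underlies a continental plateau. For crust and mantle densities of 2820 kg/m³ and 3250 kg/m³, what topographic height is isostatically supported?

3.55 km

For local isostatic compensation: ρ_c h = (ρ_m − ρ_c) r.
h = r (ρ_m − ρ_c) / ρ_c = 23.3 km × (3250 − 2820) / 2820 = 3.55 km.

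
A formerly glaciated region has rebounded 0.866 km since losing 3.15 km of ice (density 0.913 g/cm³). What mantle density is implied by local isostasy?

ρ_m = ρ_ice t / u = 0.913 × 3.15 km/0.866 km = 3.32 g/cm³.

3.32 g/cm³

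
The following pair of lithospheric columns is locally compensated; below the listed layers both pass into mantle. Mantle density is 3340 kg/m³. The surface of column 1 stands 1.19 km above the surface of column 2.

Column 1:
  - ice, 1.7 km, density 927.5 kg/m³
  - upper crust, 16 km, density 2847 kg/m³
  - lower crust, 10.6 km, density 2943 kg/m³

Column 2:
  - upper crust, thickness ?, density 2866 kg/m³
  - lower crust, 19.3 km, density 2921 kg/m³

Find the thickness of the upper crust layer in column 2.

8.73 km

Take the compensation level at the base of the deeper column (depth z_c below the surface of column 1) and equate Σ ρ_i t_i down to z_c; mantle fills any gap and the z_c terms cancel.
Column 1: 1.7×927.5 + 16×2847 + 10.6×2943 + (z_c − 28.3)×3340
Column 2: 1.19×0 + x×2866 + 19.3×2921 + (z_c − 1.19 − 19.3 − x)×3340
The z_c×3340 term appears on both sides and cancels. Collect the known terms of each column as K = Σ(ρt)_known − 3340 × (depth of known layers): K_1 = 78324.55 − 3340×28.3 = −16197.45; K_2 = 56375.3 − 3340×(1.19 + 19.3) = −12061.3.
Balance: K_1 = K_2 − x×(3340 − 2866), so x = (K_2 − K_1)/(3340 − 2866) = 4136.15/474 = 8.73 km.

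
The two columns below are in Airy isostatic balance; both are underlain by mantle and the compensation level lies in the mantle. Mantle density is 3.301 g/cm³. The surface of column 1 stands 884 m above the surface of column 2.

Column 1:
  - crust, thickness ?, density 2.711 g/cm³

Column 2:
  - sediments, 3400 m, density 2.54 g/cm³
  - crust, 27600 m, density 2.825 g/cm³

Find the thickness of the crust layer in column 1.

Take the compensation level at the base of the deeper column (depth z_c below the surface of column 1) and equate Σ ρ_i t_i down to z_c; mantle fills any gap and the z_c terms cancel.
Column 1: x×2.711 + (z_c − 0 − x)×3.301
Column 2: 884×0 + 3400×2.54 + 27600×2.825 + (z_c − 884 − 31000)×3.301
The z_c×3.301 term appears on both sides and cancels. Collect the known terms of each column as K = Σ(ρt)_known − 3.301 × (depth of known layers): K_1 = 0 − 3.301×0 = 0; K_2 = 86606 − 3.301×(884 + 31000) = −18643.084.
Balance: K_1 − x×(3.301 − 2.711) = K_2, so x = (K_1 − K_2)/(3.301 − 2.711) = 18643.1/0.59 = 31600 m.

31600 m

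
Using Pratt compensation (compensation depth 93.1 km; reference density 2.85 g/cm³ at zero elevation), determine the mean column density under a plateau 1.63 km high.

2.8 g/cm³

Pratt balance: ρ_ref D = ρ (D + h).
ρ = ρ_ref D/(D + h) = 2.85 × 93.1 km/(93.1 km + 1.63 km) = 2.8 g/cm³.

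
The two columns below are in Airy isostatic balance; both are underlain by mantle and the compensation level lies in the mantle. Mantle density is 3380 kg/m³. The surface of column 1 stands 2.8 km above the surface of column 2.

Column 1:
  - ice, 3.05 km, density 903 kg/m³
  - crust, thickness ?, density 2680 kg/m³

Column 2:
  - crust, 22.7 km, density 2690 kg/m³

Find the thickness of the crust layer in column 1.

Take the compensation level at the base of the deeper column (depth z_c below the surface of column 1) and equate Σ ρ_i t_i down to z_c; mantle fills any gap and the z_c terms cancel.
Column 1: 3.05×903 + x×2680 + (z_c − 3.05 − x)×3380
Column 2: 2.8×0 + 22.7×2690 + (z_c − 2.8 − 22.7)×3380
The z_c×3380 term appears on both sides and cancels. Collect the known terms of each column as K = Σ(ρt)_known − 3380 × (depth of known layers): K_1 = 2754.15 − 3380×3.05 = −7554.85; K_2 = 61063 − 3380×(2.8 + 22.7) = −25127.
Balance: K_1 − x×(3380 − 2680) = K_2, so x = (K_1 − K_2)/(3380 − 2680) = 17572.2/700 = 25.1 km.

25.1 km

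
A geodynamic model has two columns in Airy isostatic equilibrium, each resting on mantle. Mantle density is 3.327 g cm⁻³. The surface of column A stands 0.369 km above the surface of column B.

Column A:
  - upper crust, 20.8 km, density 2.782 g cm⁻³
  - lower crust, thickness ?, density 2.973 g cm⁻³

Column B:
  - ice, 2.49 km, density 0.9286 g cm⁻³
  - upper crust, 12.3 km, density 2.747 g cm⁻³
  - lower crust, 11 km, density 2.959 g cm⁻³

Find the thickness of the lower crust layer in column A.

Take the compensation level at the base of the deeper column (depth z_c below the surface of column A) and equate Σ ρ_i t_i down to z_c; mantle fills any gap and the z_c terms cancel.
Column A: 20.8×2.782 + x×2.973 + (z_c − 20.8 − x)×3.327
Column B: 0.369×0 + 2.49×0.9286 + 12.3×2.747 + 11×2.959 + (z_c − 0.369 − 25.79)×3.327
The z_c×3.327 term appears on both sides and cancels. Collect the known terms of each column as K = Σ(ρt)_known − 3.327 × (depth of known layers): K_A = 57.8656 − 3.327×20.8 = −11.336; K_B = 68.649314 − 3.327×(0.369 + 25.79) = −18.381679.
Balance: K_A − x×(3.327 − 2.973) = K_B, so x = (K_A − K_B)/(3.327 − 2.973) = 7.04568/0.354 = 19.9 km.

19.9 km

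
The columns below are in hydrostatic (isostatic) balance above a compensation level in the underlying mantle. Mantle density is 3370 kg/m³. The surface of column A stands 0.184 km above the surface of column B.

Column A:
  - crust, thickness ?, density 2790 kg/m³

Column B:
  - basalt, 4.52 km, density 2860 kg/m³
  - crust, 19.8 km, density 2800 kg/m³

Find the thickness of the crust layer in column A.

24.5 km

Take the compensation level at the base of the deeper column (depth z_c below the surface of column A) and equate Σ ρ_i t_i down to z_c; mantle fills any gap and the z_c terms cancel.
Column A: x×2790 + (z_c − 0 − x)×3370
Column B: 0.184×0 + 4.52×2860 + 19.8×2800 + (z_c − 0.184 − 24.32)×3370
The z_c×3370 term appears on both sides and cancels. Collect the known terms of each column as K = Σ(ρt)_known − 3370 × (depth of known layers): K_A = 0 − 3370×0 = 0; K_B = 68367.2 − 3370×(0.184 + 24.32) = −14211.28.
Balance: K_A − x×(3370 − 2790) = K_B, so x = (K_A − K_B)/(3370 − 2790) = 14211.3/580 = 24.5 km.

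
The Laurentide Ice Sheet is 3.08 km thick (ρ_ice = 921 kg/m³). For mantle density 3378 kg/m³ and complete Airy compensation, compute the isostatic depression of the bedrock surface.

0.84 km

Balancing pressure at the compensation depth: the ice load ρ_ice t is balanced by mantle displaced below, ρ_m s.
s = t ρ_ice / ρ_m = 3.08 km × 921/3378 = 0.84 km.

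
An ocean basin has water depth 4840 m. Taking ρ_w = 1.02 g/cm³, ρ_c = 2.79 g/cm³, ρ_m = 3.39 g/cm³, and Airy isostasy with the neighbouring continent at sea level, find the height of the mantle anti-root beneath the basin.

14300 m

For local isostatic compensation: replacing crust with seawater at the top is compensated by replacing crust with mantle at the base: d (ρ_c − ρ_w) = a (ρ_m − ρ_c).
a = d (ρ_c − ρ_w)/(ρ_m − ρ_c) = 4840 m × 1.77/0.6 = 14300 m.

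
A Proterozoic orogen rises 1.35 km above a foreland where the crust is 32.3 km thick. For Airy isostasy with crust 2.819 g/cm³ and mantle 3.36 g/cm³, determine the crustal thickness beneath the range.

40.7 km

Root depth r = h ρ_c / (ρ_m − ρ_c) = 1.35 km × 2.819 / 0.541 = 7.034 km.
Total thickness = T + h + r = 32.3 km + 1.35 km + 7.034 km = 40.7 km.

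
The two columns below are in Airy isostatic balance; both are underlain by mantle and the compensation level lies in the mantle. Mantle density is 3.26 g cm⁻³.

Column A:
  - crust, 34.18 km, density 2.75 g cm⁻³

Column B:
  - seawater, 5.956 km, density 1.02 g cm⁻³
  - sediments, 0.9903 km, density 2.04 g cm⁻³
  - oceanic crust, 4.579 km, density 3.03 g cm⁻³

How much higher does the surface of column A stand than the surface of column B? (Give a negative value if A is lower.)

For any compensation level in the mantle, the mantle terms cancel and isostasy reduces to e = (Σt_A − Σt_B) − (Σ(ρt)_A − Σ(ρt)_B) / ρ_m.
Σt_A = 34.18 km; Σt_B = 11.5253 km; Σ(ρt)_A = 93.995; Σ(ρt)_B = 21.969702 (in km·g cm⁻³).
e = (34.18 − 11.5253) − (93.995 − 21.969702) / 3.26 = 0.561 km.

0.561 km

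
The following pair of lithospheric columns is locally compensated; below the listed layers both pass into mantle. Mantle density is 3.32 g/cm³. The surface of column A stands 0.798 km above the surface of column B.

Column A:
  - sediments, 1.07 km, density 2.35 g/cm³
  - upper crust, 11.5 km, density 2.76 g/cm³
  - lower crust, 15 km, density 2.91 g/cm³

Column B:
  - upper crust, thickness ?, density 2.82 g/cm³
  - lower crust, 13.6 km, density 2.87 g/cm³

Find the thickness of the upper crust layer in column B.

9.72 km

Take the compensation level at the base of the deeper column (depth z_c below the surface of column A) and equate Σ ρ_i t_i down to z_c; mantle fills any gap and the z_c terms cancel.
Column A: 1.07×2.35 + 11.5×2.76 + 15×2.91 + (z_c − 27.57)×3.32
Column B: 0.798×0 + x×2.82 + 13.6×2.87 + (z_c − 0.798 − 13.6 − x)×3.32
The z_c×3.32 term appears on both sides and cancels. Collect the known terms of each column as K = Σ(ρt)_known − 3.32 × (depth of known layers): K_A = 77.9045 − 3.32×27.57 = −13.6279; K_B = 39.032 − 3.32×(0.798 + 13.6) = −8.76936.
Balance: K_A = K_B − x×(3.32 − 2.82), so x = (K_B − K_A)/(3.32 − 2.82) = 4.85854/0.5 = 9.72 km.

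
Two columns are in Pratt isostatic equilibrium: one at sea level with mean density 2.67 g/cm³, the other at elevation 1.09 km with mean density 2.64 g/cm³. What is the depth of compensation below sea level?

ρ_ref D = ρ (D + h) → D (ρ_ref − ρ) = ρ h.
D = ρ h/(ρ_ref − ρ) = 2.64 × 1.09 km/(2.67 − 2.64) = 95.9 km.

95.9 km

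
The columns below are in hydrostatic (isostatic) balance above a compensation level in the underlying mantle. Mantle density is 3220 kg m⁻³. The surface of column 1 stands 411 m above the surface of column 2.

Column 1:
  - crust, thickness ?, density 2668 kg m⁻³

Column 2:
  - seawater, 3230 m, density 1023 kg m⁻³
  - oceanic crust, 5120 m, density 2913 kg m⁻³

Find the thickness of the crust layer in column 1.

Take the compensation level at the base of the deeper column (depth z_c below the surface of column 1) and equate Σ ρ_i t_i down to z_c; mantle fills any gap and the z_c terms cancel.
Column 1: x×2668 + (z_c − 0 − x)×3220
Column 2: 411×0 + 3230×1023 + 5120×2913 + (z_c − 411 − 8350)×3220
The z_c×3220 term appears on both sides and cancels. Collect the known terms of each column as K = Σ(ρt)_known − 3220 × (depth of known layers): K_1 = 0 − 3220×0 = 0; K_2 = 18218850 − 3220×(411 + 8350) = −9991570.
Balance: K_1 − x×(3220 − 2668) = K_2, so x = (K_1 − K_2)/(3220 − 2668) = 9991570/552 = 18100 m.

18100 m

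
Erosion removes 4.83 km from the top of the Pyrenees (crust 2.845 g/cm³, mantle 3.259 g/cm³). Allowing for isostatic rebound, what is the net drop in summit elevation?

Rebound u = e ρ_c/ρ_m = 4.83 km × 2.845/3.259 = 4.216 km.
Net surface drop = e − u = 4.83 km − 4.216 km = e (ρ_m − ρ_c)/ρ_m = 0.614 km.

0.614 km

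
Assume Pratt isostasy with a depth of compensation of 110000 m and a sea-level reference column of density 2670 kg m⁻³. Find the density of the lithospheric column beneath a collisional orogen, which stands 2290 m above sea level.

Pratt balance: ρ_ref D = ρ (D + h).
ρ = ρ_ref D/(D + h) = 2670 × 110000 m/(110000 m + 2290 m) = 2620 kg m⁻³.

2620 kg m⁻³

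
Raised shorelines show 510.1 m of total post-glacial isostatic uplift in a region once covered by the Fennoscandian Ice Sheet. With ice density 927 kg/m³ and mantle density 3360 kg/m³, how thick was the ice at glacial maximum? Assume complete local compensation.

1850 m

u = t ρ_ice/ρ_m → t = u ρ_m/ρ_ice = 510.1 m × 3360/927 = 1850 m.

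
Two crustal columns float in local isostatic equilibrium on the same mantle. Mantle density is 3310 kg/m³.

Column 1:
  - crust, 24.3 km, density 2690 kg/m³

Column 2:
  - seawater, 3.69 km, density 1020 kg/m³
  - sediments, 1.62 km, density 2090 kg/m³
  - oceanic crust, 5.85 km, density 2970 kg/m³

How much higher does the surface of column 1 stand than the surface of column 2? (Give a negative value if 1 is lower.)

For any compensation level in the mantle, the mantle terms cancel and isostasy reduces to e = (Σt_1 − Σt_2) − (Σ(ρt)_1 − Σ(ρt)_2) / ρ_m.
Σt_1 = 24.3 km; Σt_2 = 11.16 km; Σ(ρt)_1 = 65367; Σ(ρt)_2 = 24524.1 (in km·kg/m³).
e = (24.3 − 11.16) − (65367 − 24524.1) / 3310 = 0.801 km.

0.801 km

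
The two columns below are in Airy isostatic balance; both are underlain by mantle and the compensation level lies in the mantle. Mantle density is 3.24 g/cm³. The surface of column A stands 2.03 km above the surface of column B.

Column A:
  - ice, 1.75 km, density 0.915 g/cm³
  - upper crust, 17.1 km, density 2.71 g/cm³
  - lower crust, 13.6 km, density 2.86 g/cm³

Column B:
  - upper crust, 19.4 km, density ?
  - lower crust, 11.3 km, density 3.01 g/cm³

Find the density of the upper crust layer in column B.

Take the compensation level at the base of the deeper column (depth z_c below the surface of column A) and equate Σ ρ_i t_i down to z_c; mantle fills any gap and the z_c terms cancel.
Column A: 1.75×0.915 + 17.1×2.71 + 13.6×2.86 + (z_c − 32.45)×3.24
Column B: 2.03×0 + 19.4×ρ + 11.3×3.01 + (z_c − 2.03 − 30.7)×3.24
The z_c×3.24 term appears on both sides and cancels. Collect the known terms of each column as K = Σ(ρt)_known − 3.24 × (depth of known layers): K_A = 86.83825 − 3.24×32.45 = −18.29975; K_B = 34.013 − 3.24×(2.03 + 30.7) = −72.0322.
Balance: K_A = K_B + 19.4×ρ, so ρ = (K_A − K_B)/19.4 = 53.7325/19.4 = 2.77 g/cm³.

2.77 g/cm³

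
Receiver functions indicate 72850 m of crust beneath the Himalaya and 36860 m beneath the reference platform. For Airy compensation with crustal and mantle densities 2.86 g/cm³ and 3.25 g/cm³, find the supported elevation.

4320 m

Excess crust Δ = 72850 m − 36860 m = 35990 m, split between elevation h and root r with h + r = Δ.
Airy balance ρ_c h = (ρ_m − ρ_c) r gives r = h ρ_c/(ρ_m − ρ_c), so h (1 + ρ_c/(ρ_m − ρ_c)) = Δ, i.e. h = Δ (ρ_m − ρ_c)/ρ_m.
h = 35990 m × 0.39/3.25 = 4320 m.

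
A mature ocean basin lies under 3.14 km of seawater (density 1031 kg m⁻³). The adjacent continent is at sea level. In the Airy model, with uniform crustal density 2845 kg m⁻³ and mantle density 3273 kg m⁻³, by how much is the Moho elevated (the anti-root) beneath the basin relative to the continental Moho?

For local isostatic compensation: replacing crust with seawater at the top is compensated by replacing crust with mantle at the base: d (ρ_c − ρ_w) = a (ρ_m − ρ_c).
a = d (ρ_c − ρ_w)/(ρ_m − ρ_c) = 3.14 km × 1814/428 = 13.3 km.

13.3 km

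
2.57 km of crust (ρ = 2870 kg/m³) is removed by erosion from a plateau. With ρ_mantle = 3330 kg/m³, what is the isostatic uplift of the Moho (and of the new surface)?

Unloading: uplift u = e ρ_c/ρ_m = 2.57 km × 2870/3330 = 2.21 km.

2.21 km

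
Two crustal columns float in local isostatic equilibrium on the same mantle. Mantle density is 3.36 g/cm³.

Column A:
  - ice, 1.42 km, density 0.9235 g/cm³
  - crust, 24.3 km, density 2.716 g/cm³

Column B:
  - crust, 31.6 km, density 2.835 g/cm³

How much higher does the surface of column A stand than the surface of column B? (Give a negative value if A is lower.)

0.75 km

For any compensation level in the mantle, the mantle terms cancel and isostasy reduces to e = (Σt_A − Σt_B) − (Σ(ρt)_A − Σ(ρt)_B) / ρ_m.
Σt_A = 25.72 km; Σt_B = 31.6 km; Σ(ρt)_A = 67.31017; Σ(ρt)_B = 89.586 (in km·g/cm³).
e = (25.72 − 31.6) − (67.31017 − 89.586) / 3.36 = 0.75 km.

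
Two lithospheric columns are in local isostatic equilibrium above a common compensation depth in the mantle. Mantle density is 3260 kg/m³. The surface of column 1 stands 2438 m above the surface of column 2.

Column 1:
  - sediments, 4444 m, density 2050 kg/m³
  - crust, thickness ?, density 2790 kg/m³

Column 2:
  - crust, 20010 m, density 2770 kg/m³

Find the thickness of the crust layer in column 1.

Take the compensation level at the base of the deeper column (depth z_c below the surface of column 1) and equate Σ ρ_i t_i down to z_c; mantle fills any gap and the z_c terms cancel.
Column 1: 4444×2050 + x×2790 + (z_c − 4444 − x)×3260
Column 2: 2438×0 + 20010×2770 + (z_c − 2438 − 20010)×3260
The z_c×3260 term appears on both sides and cancels. Collect the known terms of each column as K = Σ(ρt)_known − 3260 × (depth of known layers): K_1 = 9110200 − 3260×4444 = −5377240; K_2 = 55427700 − 3260×(2438 + 20010) = −17752780.
Balance: K_1 − x×(3260 − 2790) = K_2, so x = (K_1 − K_2)/(3260 − 2790) = 12375500/470 = 26300 m.

26300 m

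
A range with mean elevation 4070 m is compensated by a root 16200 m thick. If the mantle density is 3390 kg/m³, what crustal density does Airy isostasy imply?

2710 kg/m³

ρ_c h = (ρ_m − ρ_c) r → ρ_c (h + r) = ρ_m r → ρ_c = ρ_m r / (h + r).
ρ_c = 3390 × 16200 m / (4070 m + 16200 m) = 2710 kg/m³.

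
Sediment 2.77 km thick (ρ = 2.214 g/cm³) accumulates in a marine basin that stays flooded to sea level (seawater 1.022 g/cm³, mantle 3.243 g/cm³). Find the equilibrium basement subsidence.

1.49 km

Submarine loading: the sediment displaces seawater, and the subsidence is in turn flooded, so s (ρ_m − ρ_w) = t (ρ_sed − ρ_w).
s = 2.77 km × (2.214 − 1.022) / (3.243 − 1.022) = 1.49 km.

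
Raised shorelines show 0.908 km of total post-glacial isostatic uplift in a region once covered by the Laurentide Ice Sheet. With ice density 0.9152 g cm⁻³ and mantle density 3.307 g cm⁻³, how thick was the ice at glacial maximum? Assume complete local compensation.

3.28 km

u = t ρ_ice/ρ_m → t = u ρ_m/ρ_ice = 0.908 km × 3.307/0.9152 = 3.28 km.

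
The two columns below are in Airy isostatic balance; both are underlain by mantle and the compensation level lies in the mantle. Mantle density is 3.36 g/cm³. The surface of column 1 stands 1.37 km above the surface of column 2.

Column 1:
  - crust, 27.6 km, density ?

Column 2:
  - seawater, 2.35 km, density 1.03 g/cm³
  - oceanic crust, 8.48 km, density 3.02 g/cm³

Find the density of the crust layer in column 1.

2.89 g/cm³

Take the compensation level at the base of the deeper column (depth z_c below the surface of column 1) and equate Σ ρ_i t_i down to z_c; mantle fills any gap and the z_c terms cancel.
Column 1: 27.6×ρ + (z_c − 27.6)×3.36
Column 2: 1.37×0 + 2.35×1.03 + 8.48×3.02 + (z_c − 1.37 − 10.83)×3.36
The z_c×3.36 term appears on both sides and cancels. Collect the known terms of each column as K = Σ(ρt)_known − 3.36 × (depth of known layers): K_1 = 0 − 3.36×27.6 = −92.736; K_2 = 28.0301 − 3.36×(1.37 + 10.83) = −12.9619.
Balance: K_1 + 27.6×ρ = K_2, so ρ = (K_2 − K_1)/27.6 = 79.7741/27.6 = 2.89 g/cm³.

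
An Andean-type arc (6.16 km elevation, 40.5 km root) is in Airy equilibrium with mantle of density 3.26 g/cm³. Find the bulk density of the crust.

2.83 g/cm³

ρ_c h = (ρ_m − ρ_c) r → ρ_c (h + r) = ρ_m r → ρ_c = ρ_m r / (h + r).
ρ_c = 3.26 × 40.5 km / (6.16 km + 40.5 km) = 2.83 g/cm³.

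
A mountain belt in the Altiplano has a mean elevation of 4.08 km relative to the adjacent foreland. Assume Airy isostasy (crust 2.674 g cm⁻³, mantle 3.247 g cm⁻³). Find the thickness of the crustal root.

19 km

Equating mass per unit area of the two columns: the weight of the topography is balanced by the buoyancy of the root, ρ_c h = (ρ_m − ρ_c) r.
r = h · ρ_c / (ρ_m − ρ_c) = 4.08 km × 2.674 / (3.247 − 2.674) = 19 km.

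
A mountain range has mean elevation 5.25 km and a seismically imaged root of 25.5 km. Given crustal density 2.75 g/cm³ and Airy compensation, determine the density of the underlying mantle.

3.32 g/cm³

Airy balance: ρ_c h = (ρ_m − ρ_c) r → ρ_m = ρ_c (1 + h/r).
ρ_m = 2.75 × (1 + 5.25 km/25.5 km) = 3.32 g/cm³.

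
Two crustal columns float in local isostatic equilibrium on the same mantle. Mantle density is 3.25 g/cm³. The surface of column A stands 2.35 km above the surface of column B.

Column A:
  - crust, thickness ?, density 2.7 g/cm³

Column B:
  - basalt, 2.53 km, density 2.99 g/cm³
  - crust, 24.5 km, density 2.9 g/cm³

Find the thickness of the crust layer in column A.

30.7 km

Take the compensation level at the base of the deeper column (depth z_c below the surface of column A) and equate Σ ρ_i t_i down to z_c; mantle fills any gap and the z_c terms cancel.
Column A: x×2.7 + (z_c − 0 − x)×3.25
Column B: 2.35×0 + 2.53×2.99 + 24.5×2.9 + (z_c − 2.35 − 27.03)×3.25
The z_c×3.25 term appears on both sides and cancels. Collect the known terms of each column as K = Σ(ρt)_known − 3.25 × (depth of known layers): K_A = 0 − 3.25×0 = 0; K_B = 78.6147 − 3.25×(2.35 + 27.03) = −16.8703.
Balance: K_A − x×(3.25 − 2.7) = K_B, so x = (K_A − K_B)/(3.25 − 2.7) = 16.8703/0.55 = 30.7 km.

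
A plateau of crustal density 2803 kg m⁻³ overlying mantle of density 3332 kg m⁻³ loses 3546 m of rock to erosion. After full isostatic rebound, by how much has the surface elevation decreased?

563 m

Rebound u = e ρ_c/ρ_m = 3546 m × 2803/3332 = 2983 m.
Net surface drop = e − u = 3546 m − 2983 m = e (ρ_m − ρ_c)/ρ_m = 563 m.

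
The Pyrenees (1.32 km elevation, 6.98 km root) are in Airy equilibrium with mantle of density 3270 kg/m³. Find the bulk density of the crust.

2750 kg/m³

ρ_c h = (ρ_m − ρ_c) r → ρ_c (h + r) = ρ_m r → ρ_c = ρ_m r / (h + r).
ρ_c = 3270 × 6.98 km / (1.32 km + 6.98 km) = 2750 kg/m³.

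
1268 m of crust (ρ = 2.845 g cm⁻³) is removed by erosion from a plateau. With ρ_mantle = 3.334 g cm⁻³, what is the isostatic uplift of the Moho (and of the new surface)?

Unloading: uplift u = e ρ_c/ρ_m = 1268 m × 2.845/3.334 = 1080 m.

1080 m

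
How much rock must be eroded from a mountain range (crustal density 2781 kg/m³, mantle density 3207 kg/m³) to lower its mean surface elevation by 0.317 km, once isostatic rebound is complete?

2.39 km

Net drop Δ = e − u = e − e ρ_c/ρ_m = e (ρ_m − ρ_c)/ρ_m.
e = Δ ρ_m/(ρ_m − ρ_c) = 0.317 km × 3207/426 = 2.39 km.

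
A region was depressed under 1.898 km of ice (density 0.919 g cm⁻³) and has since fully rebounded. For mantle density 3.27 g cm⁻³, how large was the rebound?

0.533 km

Removing the load lets mantle flow back in; uplift u satisfies ρ_ice t = ρ_m u.
u = t ρ_ice/ρ_m = 1.898 km × 0.919/3.27 = 0.533 km.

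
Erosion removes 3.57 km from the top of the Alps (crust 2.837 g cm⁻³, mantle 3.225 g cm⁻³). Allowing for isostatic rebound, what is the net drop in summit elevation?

0.43 km

Rebound u = e ρ_c/ρ_m = 3.57 km × 2.837/3.225 = 3.14 km.
Net surface drop = e − u = 3.57 km − 3.14 km = e (ρ_m − ρ_c)/ρ_m = 0.43 km.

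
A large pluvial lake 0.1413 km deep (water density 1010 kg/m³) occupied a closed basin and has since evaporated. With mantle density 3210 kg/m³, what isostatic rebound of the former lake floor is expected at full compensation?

u = d ρ_w/ρ_m = 0.1413 km × 1010/3210 = 0.0445 km.

0.0445 km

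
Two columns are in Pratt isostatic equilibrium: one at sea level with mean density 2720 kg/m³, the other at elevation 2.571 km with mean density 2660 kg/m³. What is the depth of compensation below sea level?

114 km

ρ_ref D = ρ (D + h) → D (ρ_ref − ρ) = ρ h.
D = ρ h/(ρ_ref − ρ) = 2660 × 2.571 km/(2720 − 2660) = 114 km.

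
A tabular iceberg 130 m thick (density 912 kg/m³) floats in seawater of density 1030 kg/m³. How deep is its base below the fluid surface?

115 m

Draft d = t ρ_obj/ρ_fluid = 130 m × 912/1030 = 115 m.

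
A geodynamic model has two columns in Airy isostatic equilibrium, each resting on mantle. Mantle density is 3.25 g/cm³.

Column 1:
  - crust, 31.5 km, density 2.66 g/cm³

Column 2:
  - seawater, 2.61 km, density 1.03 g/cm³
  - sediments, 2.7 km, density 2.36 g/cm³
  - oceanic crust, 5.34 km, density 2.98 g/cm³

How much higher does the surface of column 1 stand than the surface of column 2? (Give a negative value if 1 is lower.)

For any compensation level in the mantle, the mantle terms cancel and isostasy reduces to e = (Σt_1 − Σt_2) − (Σ(ρt)_1 − Σ(ρt)_2) / ρ_m.
Σt_1 = 31.5 km; Σt_2 = 10.65 km; Σ(ρt)_1 = 83.79; Σ(ρt)_2 = 24.9735 (in km·g/cm³).
e = (31.5 − 10.65) − (83.79 − 24.9735) / 3.25 = 2.75 km.

2.75 km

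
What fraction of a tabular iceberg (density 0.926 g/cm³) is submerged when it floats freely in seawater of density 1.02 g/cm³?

0.908

Submerged fraction = ρ_obj/ρ_fluid = 0.926/1.02 = 0.908.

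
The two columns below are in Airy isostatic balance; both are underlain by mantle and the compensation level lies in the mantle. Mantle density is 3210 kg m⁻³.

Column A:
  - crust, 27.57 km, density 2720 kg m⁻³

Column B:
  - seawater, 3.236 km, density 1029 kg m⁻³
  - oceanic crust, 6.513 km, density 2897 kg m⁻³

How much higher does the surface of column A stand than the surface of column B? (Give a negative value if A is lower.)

1.37 km

For any compensation level in the mantle, the mantle terms cancel and isostasy reduces to e = (Σt_A − Σt_B) − (Σ(ρt)_A − Σ(ρt)_B) / ρ_m.
Σt_A = 27.57 km; Σt_B = 9.749 km; Σ(ρt)_A = 74990.4; Σ(ρt)_B = 22198.005 (in km·kg m⁻³).
e = (27.57 − 9.749) − (74990.4 − 22198.005) / 3210 = 1.37 km.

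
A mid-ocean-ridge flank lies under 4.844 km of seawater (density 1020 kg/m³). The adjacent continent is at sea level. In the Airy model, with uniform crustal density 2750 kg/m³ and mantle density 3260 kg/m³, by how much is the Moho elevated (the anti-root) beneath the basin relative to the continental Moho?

16.4 km

In Airy isostatic equilibrium: replacing crust with seawater at the top is compensated by replacing crust with mantle at the base: d (ρ_c − ρ_w) = a (ρ_m − ρ_c).
a = d (ρ_c − ρ_w)/(ρ_m − ρ_c) = 4.844 km × 1730/510 = 16.4 km.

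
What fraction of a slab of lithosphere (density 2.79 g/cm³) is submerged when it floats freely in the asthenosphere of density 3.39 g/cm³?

0.823

Submerged fraction = ρ_obj/ρ_fluid = 2.79/3.39 = 0.823.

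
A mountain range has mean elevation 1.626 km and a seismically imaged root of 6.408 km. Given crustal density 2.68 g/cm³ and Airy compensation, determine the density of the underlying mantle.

3.36 g/cm³

Airy balance: ρ_c h = (ρ_m − ρ_c) r → ρ_m = ρ_c (1 + h/r).
ρ_m = 2.68 × (1 + 1.626 km/6.408 km) = 3.36 g/cm³.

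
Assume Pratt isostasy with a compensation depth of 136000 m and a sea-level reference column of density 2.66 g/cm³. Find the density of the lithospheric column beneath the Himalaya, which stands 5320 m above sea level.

2.56 g/cm³

Pratt balance: ρ_ref D = ρ (D + h).
ρ = ρ_ref D/(D + h) = 2.66 × 136000 m/(136000 m + 5320 m) = 2.56 g/cm³.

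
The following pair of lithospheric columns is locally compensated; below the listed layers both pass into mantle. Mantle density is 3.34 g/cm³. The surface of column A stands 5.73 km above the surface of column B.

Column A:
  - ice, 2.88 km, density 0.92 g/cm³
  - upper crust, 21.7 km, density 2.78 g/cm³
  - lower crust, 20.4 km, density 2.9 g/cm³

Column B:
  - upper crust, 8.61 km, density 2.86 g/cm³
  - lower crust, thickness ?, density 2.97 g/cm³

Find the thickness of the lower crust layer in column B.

13 km

Take the compensation level at the base of the deeper column (depth z_c below the surface of column A) and equate Σ ρ_i t_i down to z_c; mantle fills any gap and the z_c terms cancel.
Column A: 2.88×0.92 + 21.7×2.78 + 20.4×2.9 + (z_c − 44.98)×3.34
Column B: 5.73×0 + 8.61×2.86 + x×2.97 + (z_c − 5.73 − 8.61 − x)×3.34
The z_c×3.34 term appears on both sides and cancels. Collect the known terms of each column as K = Σ(ρt)_known − 3.34 × (depth of known layers): K_A = 122.1356 − 3.34×44.98 = −28.0976; K_B = 24.6246 − 3.34×(5.73 + 8.61) = −23.271.
Balance: K_A = K_B − x×(3.34 − 2.97), so x = (K_B − K_A)/(3.34 − 2.97) = 4.8266/0.37 = 13 km.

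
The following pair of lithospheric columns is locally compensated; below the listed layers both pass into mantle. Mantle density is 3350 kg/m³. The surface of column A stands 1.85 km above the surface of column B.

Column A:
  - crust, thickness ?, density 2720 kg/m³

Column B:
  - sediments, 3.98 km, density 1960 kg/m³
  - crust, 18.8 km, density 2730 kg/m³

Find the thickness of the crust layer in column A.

37.1 km

Take the compensation level at the base of the deeper column (depth z_c below the surface of column A) and equate Σ ρ_i t_i down to z_c; mantle fills any gap and the z_c terms cancel.
Column A: x×2720 + (z_c − 0 − x)×3350
Column B: 1.85×0 + 3.98×1960 + 18.8×2730 + (z_c − 1.85 − 22.78)×3350
The z_c×3350 term appears on both sides and cancels. Collect the known terms of each column as K = Σ(ρt)_known − 3350 × (depth of known layers): K_A = 0 − 3350×0 = 0; K_B = 59124.8 − 3350×(1.85 + 22.78) = −23385.7.
Balance: K_A − x×(3350 − 2720) = K_B, so x = (K_A − K_B)/(3350 − 2720) = 23385.7/630 = 37.1 km.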